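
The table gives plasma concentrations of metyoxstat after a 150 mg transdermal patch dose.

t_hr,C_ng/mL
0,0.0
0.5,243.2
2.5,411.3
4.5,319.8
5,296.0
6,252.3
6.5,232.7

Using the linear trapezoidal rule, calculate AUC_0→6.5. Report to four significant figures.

Trapezoidal AUC_0→6.5:
  [0→0.5]: (0.0+243.2)/2 × 0.5 = 60.8
  [0.5→2.5]: (243.2+411.3)/2 × 2 = 654.5
  [2.5→4.5]: (411.3+319.8)/2 × 2 = 731.1
  [4.5→5]: (319.8+296.0)/2 × 0.5 = 153.95
  [5→6]: (296.0+252.3)/2 × 1 = 274.15
  [6→6.5]: (252.3+232.7)/2 × 0.5 = 121.25
  Sum = 1995.75 ng/mL·hr

AUC = 1996 ng/mL·hr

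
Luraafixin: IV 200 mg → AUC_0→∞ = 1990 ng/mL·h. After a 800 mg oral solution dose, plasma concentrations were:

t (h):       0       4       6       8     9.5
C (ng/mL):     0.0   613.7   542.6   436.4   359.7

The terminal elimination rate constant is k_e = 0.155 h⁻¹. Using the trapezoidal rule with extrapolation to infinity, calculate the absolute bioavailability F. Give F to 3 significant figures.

Trapezoidal AUC_0→9.5 (oral solution):
  [0→4]: (0.0+613.7)/2 × 4 = 1227.4
  [4→6]: (613.7+542.6)/2 × 2 = 1156.3
  [6→8]: (542.6+436.4)/2 × 2 = 979.0
  [8→9.5]: (436.4+359.7)/2 × 1.5 = 597.075
  Sum = 3959.775 ng/mL·h
Tail: C_last/k_e = 359.7/0.155 = 2320.645
AUC_0→∞ (oral solution) = 3959.775 + 2320.645 = 6280.42 ng/mL·h
F = (AUC_ev/D_ev)/(AUC_iv/D_iv) = (6280.42/800)/(1990/200) = 7.850525/9.95 = 0.7890

F = 0.789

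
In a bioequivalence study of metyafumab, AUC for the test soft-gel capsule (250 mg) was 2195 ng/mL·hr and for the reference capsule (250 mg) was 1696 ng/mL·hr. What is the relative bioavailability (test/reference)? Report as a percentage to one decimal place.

F_rel = (AUC_test/D_test) / (AUC_ref/D_ref)
      = (2195/250) / (1696/250)
      = 8.78 / 6.784 = 1.2942 = 129.42%

F_rel = 129.4%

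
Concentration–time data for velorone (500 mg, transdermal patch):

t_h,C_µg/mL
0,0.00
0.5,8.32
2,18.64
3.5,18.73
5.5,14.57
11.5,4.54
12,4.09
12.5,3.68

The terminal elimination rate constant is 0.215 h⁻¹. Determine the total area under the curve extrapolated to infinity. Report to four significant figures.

Trapezoidal AUC_0→12.5:
  [0→0.5]: (0.00+8.32)/2 × 0.5 = 2.08
  [0.5→2]: (8.32+18.64)/2 × 1.5 = 20.22
  [2→3.5]: (18.64+18.73)/2 × 1.5 = 28.0275
  [3.5→5.5]: (18.73+14.57)/2 × 2 = 33.3
  [5.5→11.5]: (14.57+4.54)/2 × 6 = 57.33
  [11.5→12]: (4.54+4.09)/2 × 0.5 = 2.1575
  [12→12.5]: (4.09+3.68)/2 × 0.5 = 1.9425
  Sum = 145.0575 µg/mL·h
Extrapolated tail: C_last / k_e = 3.68 / 0.215 = 17.116
AUC_0→∞ = 145.0575 + 17.116 = 162.1735 µg/mL·h

AUC = 162.2 µg/mL·h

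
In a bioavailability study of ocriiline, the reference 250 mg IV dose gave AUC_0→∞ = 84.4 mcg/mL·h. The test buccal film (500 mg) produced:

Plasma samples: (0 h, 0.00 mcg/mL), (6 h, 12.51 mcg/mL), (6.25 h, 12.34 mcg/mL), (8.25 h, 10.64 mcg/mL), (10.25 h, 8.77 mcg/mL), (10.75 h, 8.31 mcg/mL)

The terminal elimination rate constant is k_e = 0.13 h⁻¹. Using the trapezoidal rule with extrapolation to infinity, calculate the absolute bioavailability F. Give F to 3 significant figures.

F = 0.896

Trapezoidal AUC_0→10.75 (buccal film):
  [0→6]: (0.00+12.51)/2 × 6 = 37.53
  [6→6.25]: (12.51+12.34)/2 × 0.25 = 3.10625
  [6.25→8.25]: (12.34+10.64)/2 × 2 = 22.98
  [8.25→10.25]: (10.64+8.77)/2 × 2 = 19.41
  [10.25→10.75]: (8.77+8.31)/2 × 0.5 = 4.27
  Sum = 87.29625 mcg/mL·h
Tail: C_last/k_e = 8.31/0.13 = 63.923
AUC_0→∞ (buccal film) = 87.29625 + 63.923 = 151.21925 mcg/mL·h
F = (AUC_ev/D_ev)/(AUC_iv/D_iv) = (151.21925/500)/(84.4/250) = 0.3024385/0.3376 = 0.8958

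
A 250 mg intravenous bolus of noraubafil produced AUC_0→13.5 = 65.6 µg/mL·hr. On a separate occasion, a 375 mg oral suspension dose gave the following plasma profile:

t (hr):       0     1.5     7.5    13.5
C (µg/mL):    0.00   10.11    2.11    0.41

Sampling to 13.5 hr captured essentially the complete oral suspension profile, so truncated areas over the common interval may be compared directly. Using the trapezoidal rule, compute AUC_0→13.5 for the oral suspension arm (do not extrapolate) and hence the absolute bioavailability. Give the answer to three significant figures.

F = 0.526

Trapezoidal AUC_0→13.5 (oral suspension):
  [0→1.5]: (0.00+10.11)/2 × 1.5 = 7.5825
  [1.5→7.5]: (10.11+2.11)/2 × 6 = 36.66
  [7.5→13.5]: (2.11+0.41)/2 × 6 = 7.56
  Sum = 51.8025 µg/mL·hr
F = (AUC_ev/D_ev)/(AUC_iv/D_iv) = (51.8025/375)/(65.6/250) = 0.13814/0.2624 = 0.5264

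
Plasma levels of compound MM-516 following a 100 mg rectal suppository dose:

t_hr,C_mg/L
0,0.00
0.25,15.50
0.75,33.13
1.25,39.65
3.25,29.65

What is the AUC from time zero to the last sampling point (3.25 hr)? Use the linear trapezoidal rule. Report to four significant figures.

AUC = 101.6 mg/L·hr

Trapezoidal AUC_0→3.25:
  [0→0.25]: (0.00+15.50)/2 × 0.25 = 1.9375
  [0.25→0.75]: (15.50+33.13)/2 × 0.5 = 12.1575
  [0.75→1.25]: (33.13+39.65)/2 × 0.5 = 18.195
  [1.25→3.25]: (39.65+29.65)/2 × 2 = 69.3
  Sum = 101.59 mg/L·hr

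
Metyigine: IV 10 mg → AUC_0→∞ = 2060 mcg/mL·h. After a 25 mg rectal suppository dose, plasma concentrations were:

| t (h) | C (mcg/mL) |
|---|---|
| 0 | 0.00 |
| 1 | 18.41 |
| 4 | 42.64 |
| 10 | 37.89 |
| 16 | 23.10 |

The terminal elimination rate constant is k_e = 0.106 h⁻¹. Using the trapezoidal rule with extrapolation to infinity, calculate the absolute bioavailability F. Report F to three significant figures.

Trapezoidal AUC_0→16 (rectal suppository):
  [0→1]: (0.00+18.41)/2 × 1 = 9.205
  [1→4]: (18.41+42.64)/2 × 3 = 91.575
  [4→10]: (42.64+37.89)/2 × 6 = 241.59
  [10→16]: (37.89+23.10)/2 × 6 = 182.97
  Sum = 525.34 mcg/mL·h
Tail: C_last/k_e = 23.10/0.106 = 217.925
AUC_0→∞ (rectal suppository) = 525.34 + 217.925 = 743.265 mcg/mL·h
F = (AUC_ev/D_ev)/(AUC_iv/D_iv) = (743.265/25)/(2060/10) = 29.7306/206 = 0.1443

F = 0.144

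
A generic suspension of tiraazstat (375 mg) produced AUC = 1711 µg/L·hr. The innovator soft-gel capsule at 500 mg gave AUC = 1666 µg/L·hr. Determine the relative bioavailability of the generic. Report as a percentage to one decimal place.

F_rel = (AUC_test/D_test) / (AUC_ref/D_ref)
      = (1711/375) / (1666/500)
      = 4.56267 / 3.332 = 1.3693 = 136.93%

F_rel = 136.9%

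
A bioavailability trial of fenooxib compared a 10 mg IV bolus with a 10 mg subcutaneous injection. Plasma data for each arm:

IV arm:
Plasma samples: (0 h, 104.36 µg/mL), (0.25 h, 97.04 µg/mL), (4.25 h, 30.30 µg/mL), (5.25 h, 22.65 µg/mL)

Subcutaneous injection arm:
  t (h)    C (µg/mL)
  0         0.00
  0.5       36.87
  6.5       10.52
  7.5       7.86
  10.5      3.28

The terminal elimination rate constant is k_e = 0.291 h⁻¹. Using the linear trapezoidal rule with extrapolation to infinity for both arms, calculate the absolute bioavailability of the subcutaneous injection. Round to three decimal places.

Trapezoidal AUC_0→5.25 (IV):
  [0→0.25]: (104.36+97.04)/2 × 0.25 = 25.175
  [0.25→4.25]: (97.04+30.30)/2 × 4 = 254.68
  [4.25→5.25]: (30.30+22.65)/2 × 1 = 26.475
  Sum = 306.33 µg/mL·h
IV tail: 22.65/0.291 = 77.835; AUC_iv,0→∞ = 306.33 + 77.835 = 384.165 µg/mL·h
Trapezoidal AUC_0→10.5 (subcutaneous injection):
  [0→0.5]: (0.00+36.87)/2 × 0.5 = 9.2175
  [0.5→6.5]: (36.87+10.52)/2 × 6 = 142.17
  [6.5→7.5]: (10.52+7.86)/2 × 1 = 9.19
  [7.5→10.5]: (7.86+3.28)/2 × 3 = 16.71
  Sum = 177.2875 µg/mL·h
subcutaneous injection tail: 3.28/0.291 = 11.271; AUC_ev,0→∞ = 177.2875 + 11.271 = 188.5585 µg/mL·h
F = (AUC_ev/D_ev)/(AUC_iv/D_iv) = (188.5585/10)/(384.165/10) = 18.85585/38.4165 = 0.4908

F = 0.491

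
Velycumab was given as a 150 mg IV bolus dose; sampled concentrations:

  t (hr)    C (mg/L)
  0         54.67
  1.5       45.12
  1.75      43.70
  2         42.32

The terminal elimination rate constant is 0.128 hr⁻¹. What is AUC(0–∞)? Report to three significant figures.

AUC = 427 mg/L·hr

Trapezoidal AUC_0→2:
  [0→1.5]: (54.67+45.12)/2 × 1.5 = 74.8425
  [1.5→1.75]: (45.12+43.70)/2 × 0.25 = 11.1025
  [1.75→2]: (43.70+42.32)/2 × 0.25 = 10.7525
  Sum = 96.6975 mg/L·hr
Extrapolated tail: C_last / k_e = 42.32 / 0.128 = 330.625
AUC_0→∞ = 96.6975 + 330.625 = 427.3225 mg/L·hr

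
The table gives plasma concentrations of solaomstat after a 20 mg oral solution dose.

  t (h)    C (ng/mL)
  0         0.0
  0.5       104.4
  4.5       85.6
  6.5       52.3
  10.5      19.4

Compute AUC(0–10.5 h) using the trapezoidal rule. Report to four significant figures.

Trapezoidal AUC_0→10.5:
  [0→0.5]: (0.0+104.4)/2 × 0.5 = 26.1
  [0.5→4.5]: (104.4+85.6)/2 × 4 = 380.0
  [4.5→6.5]: (85.6+52.3)/2 × 2 = 137.9
  [6.5→10.5]: (52.3+19.4)/2 × 4 = 143.4
  Sum = 687.4 ng/mL·h

AUC = 687.4 ng/mL·h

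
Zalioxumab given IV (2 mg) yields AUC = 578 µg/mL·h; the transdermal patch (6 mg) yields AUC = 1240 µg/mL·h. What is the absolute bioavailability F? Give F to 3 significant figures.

F = (AUC_ev / D_ev) / (AUC_iv / D_iv)
  = (1240/6) / (578/2)
  = 206.667 / 289 = 0.7151

F = 0.715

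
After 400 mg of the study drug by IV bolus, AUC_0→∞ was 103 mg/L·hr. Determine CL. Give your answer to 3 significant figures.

CL = Dose_iv / AUC_0→∞
   = 400 / 103 = 3.8835 L/hr

CL = 3.88 L/hr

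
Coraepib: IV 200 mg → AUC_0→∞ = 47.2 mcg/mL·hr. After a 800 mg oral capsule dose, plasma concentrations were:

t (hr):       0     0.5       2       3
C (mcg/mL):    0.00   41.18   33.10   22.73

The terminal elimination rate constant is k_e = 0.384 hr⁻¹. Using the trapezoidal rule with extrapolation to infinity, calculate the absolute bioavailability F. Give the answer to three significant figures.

F = 0.811

Trapezoidal AUC_0→3 (oral capsule):
  [0→0.5]: (0.00+41.18)/2 × 0.5 = 10.295
  [0.5→2]: (41.18+33.10)/2 × 1.5 = 55.71
  [2→3]: (33.10+22.73)/2 × 1 = 27.915
  Sum = 93.92 mcg/mL·hr
Tail: C_last/k_e = 22.73/0.384 = 59.193
AUC_0→∞ (oral capsule) = 93.92 + 59.193 = 153.113 mcg/mL·hr
F = (AUC_ev/D_ev)/(AUC_iv/D_iv) = (153.113/800)/(47.2/200) = 0.19139125/0.236 = 0.8110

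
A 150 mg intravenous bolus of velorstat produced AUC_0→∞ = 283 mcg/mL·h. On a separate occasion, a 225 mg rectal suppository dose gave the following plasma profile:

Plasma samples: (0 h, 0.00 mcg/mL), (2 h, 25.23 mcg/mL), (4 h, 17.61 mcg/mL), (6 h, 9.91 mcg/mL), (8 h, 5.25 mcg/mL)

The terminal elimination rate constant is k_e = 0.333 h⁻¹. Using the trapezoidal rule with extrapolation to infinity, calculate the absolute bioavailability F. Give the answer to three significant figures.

F = 0.298

Trapezoidal AUC_0→8 (rectal suppository):
  [0→2]: (0.00+25.23)/2 × 2 = 25.23
  [2→4]: (25.23+17.61)/2 × 2 = 42.84
  [4→6]: (17.61+9.91)/2 × 2 = 27.52
  [6→8]: (9.91+5.25)/2 × 2 = 15.16
  Sum = 110.75 mcg/mL·h
Tail: C_last/k_e = 5.25/0.333 = 15.766
AUC_0→∞ (rectal suppository) = 110.75 + 15.766 = 126.516 mcg/mL·h
F = (AUC_ev/D_ev)/(AUC_iv/D_iv) = (126.516/225)/(283/150) = 0.562293/1.88667 = 0.2980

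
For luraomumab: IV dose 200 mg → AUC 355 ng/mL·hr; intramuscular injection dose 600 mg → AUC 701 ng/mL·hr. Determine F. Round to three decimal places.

F = (AUC_ev / D_ev) / (AUC_iv / D_iv)
  = (701/600) / (355/200)
  = 1.16833 / 1.775 = 0.6582

F = 0.658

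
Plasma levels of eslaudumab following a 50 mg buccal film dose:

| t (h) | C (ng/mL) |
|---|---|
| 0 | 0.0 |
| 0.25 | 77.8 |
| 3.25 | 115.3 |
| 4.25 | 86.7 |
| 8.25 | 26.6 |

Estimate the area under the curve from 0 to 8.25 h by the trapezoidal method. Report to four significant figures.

Trapezoidal AUC_0→8.25:
  [0→0.25]: (0.0+77.8)/2 × 0.25 = 9.725
  [0.25→3.25]: (77.8+115.3)/2 × 3 = 289.65
  [3.25→4.25]: (115.3+86.7)/2 × 1 = 101.0
  [4.25→8.25]: (86.7+26.6)/2 × 4 = 226.6
  Sum = 626.975 ng/mL·h

AUC = 627.0 ng/mL·h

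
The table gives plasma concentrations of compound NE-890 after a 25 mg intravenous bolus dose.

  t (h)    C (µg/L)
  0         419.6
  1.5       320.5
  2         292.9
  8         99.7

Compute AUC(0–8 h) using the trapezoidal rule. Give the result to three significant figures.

Trapezoidal AUC_0→8:
  [0→1.5]: (419.6+320.5)/2 × 1.5 = 555.075
  [1.5→2]: (320.5+292.9)/2 × 0.5 = 153.35
  [2→8]: (292.9+99.7)/2 × 6 = 1177.8
  Sum = 1886.225 µg/L·h

AUC = 1890 µg/L·h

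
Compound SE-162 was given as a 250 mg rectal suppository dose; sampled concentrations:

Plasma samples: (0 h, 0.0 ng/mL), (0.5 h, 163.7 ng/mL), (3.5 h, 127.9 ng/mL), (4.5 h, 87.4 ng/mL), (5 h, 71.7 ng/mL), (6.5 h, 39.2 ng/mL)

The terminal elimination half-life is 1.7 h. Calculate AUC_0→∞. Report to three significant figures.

Trapezoidal AUC_0→6.5:
  [0→0.5]: (0.0+163.7)/2 × 0.5 = 40.925
  [0.5→3.5]: (163.7+127.9)/2 × 3 = 437.4
  [3.5→4.5]: (127.9+87.4)/2 × 1 = 107.65
  [4.5→5]: (87.4+71.7)/2 × 0.5 = 39.775
  [5→6.5]: (71.7+39.2)/2 × 1.5 = 83.175
  Sum = 708.925 ng/mL·h
k_e = ln2 / t½ = 0.693147 / 1.7 = 0.4077 h^-1
Extrapolated tail: C_last / k_e = 39.2 / 0.4077 = 96.149
AUC_0→∞ = 708.925 + 96.149 = 805.074 ng/mL·h

AUC = 805 ng/mL·h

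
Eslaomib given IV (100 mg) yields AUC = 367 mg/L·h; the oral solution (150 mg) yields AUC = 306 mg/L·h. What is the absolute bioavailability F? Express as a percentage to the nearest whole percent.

F = (AUC_ev / D_ev) / (AUC_iv / D_iv)
  = (306/150) / (367/100)
  = 2.04 / 3.67 = 0.5559
  = 55.59%

F = 56%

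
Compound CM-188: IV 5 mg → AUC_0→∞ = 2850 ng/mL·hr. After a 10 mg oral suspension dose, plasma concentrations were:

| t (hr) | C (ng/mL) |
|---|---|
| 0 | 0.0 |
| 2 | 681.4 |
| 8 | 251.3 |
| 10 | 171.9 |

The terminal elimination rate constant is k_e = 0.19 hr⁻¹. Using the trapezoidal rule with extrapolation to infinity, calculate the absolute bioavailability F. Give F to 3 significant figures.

Trapezoidal AUC_0→10 (oral suspension):
  [0→2]: (0.0+681.4)/2 × 2 = 681.4
  [2→8]: (681.4+251.3)/2 × 6 = 2798.1
  [8→10]: (251.3+171.9)/2 × 2 = 423.2
  Sum = 3902.7 ng/mL·hr
Tail: C_last/k_e = 171.9/0.19 = 904.737
AUC_0→∞ (oral suspension) = 3902.7 + 904.737 = 4807.437 ng/mL·hr
F = (AUC_ev/D_ev)/(AUC_iv/D_iv) = (4807.437/10)/(2850/5) = 480.7437/570 = 0.8434

F = 0.843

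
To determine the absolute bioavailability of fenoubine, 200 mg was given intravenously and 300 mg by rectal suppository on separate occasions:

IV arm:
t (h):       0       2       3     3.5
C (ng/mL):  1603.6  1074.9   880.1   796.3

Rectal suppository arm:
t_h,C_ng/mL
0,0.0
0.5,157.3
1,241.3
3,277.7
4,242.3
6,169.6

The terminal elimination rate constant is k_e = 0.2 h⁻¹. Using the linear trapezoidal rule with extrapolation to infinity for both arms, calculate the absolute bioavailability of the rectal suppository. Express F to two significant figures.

F = 0.18

Trapezoidal AUC_0→3.5 (IV):
  [0→2]: (1603.6+1074.9)/2 × 2 = 2678.5
  [2→3]: (1074.9+880.1)/2 × 1 = 977.5
  [3→3.5]: (880.1+796.3)/2 × 0.5 = 419.1
  Sum = 4075.1 ng/mL·h
IV tail: 796.3/0.2 = 3981.500; AUC_iv,0→∞ = 4075.1 + 3981.500 = 8056.6 ng/mL·h
Trapezoidal AUC_0→6 (rectal suppository):
  [0→0.5]: (0.0+157.3)/2 × 0.5 = 39.325
  [0.5→1]: (157.3+241.3)/2 × 0.5 = 99.65
  [1→3]: (241.3+277.7)/2 × 2 = 519.0
  [3→4]: (277.7+242.3)/2 × 1 = 260.0
  [4→6]: (242.3+169.6)/2 × 2 = 411.9
  Sum = 1329.875 ng/mL·h
rectal suppository tail: 169.6/0.2 = 848.000; AUC_ev,0→∞ = 1329.875 + 848.000 = 2177.875 ng/mL·h
F = (AUC_ev/D_ev)/(AUC_iv/D_iv) = (2177.875/300)/(8056.6/200) = 7.25958/40.283 = 0.1802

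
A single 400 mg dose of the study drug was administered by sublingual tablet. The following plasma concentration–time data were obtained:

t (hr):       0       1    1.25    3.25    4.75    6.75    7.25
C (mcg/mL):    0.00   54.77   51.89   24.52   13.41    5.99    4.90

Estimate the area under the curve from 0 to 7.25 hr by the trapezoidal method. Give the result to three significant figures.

Trapezoidal AUC_0→7.25:
  [0→1]: (0.00+54.77)/2 × 1 = 27.385
  [1→1.25]: (54.77+51.89)/2 × 0.25 = 13.3325
  [1.25→3.25]: (51.89+24.52)/2 × 2 = 76.41
  [3.25→4.75]: (24.52+13.41)/2 × 1.5 = 28.4475
  [4.75→6.75]: (13.41+5.99)/2 × 2 = 19.4
  [6.75→7.25]: (5.99+4.90)/2 × 0.5 = 2.7225
  Sum = 167.6975 mcg/mL·hr

AUC = 168 mcg/mL·hr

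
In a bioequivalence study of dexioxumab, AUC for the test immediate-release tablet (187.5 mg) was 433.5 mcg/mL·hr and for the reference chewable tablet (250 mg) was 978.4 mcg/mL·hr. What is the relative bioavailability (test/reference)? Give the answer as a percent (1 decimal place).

F_rel = (AUC_test/D_test) / (AUC_ref/D_ref)
      = (433.5/187.5) / (978.4/250)
      = 2.312 / 3.9136 = 0.5908 = 59.08%

F_rel = 59.1%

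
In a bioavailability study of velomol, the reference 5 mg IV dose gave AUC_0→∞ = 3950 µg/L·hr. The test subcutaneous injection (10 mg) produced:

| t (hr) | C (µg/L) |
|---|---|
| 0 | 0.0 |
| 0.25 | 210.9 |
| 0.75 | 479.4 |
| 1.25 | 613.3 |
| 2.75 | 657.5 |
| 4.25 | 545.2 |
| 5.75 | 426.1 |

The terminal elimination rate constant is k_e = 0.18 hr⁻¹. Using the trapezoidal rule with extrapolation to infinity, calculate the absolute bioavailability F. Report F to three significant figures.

F = 0.686

Trapezoidal AUC_0→5.75 (subcutaneous injection):
  [0→0.25]: (0.0+210.9)/2 × 0.25 = 26.3625
  [0.25→0.75]: (210.9+479.4)/2 × 0.5 = 172.575
  [0.75→1.25]: (479.4+613.3)/2 × 0.5 = 273.175
  [1.25→2.75]: (613.3+657.5)/2 × 1.5 = 953.1
  [2.75→4.25]: (657.5+545.2)/2 × 1.5 = 902.025
  [4.25→5.75]: (545.2+426.1)/2 × 1.5 = 728.475
  Sum = 3055.7125 µg/L·hr
Tail: C_last/k_e = 426.1/0.18 = 2367.222
AUC_0→∞ (subcutaneous injection) = 3055.7125 + 2367.222 = 5422.9345 µg/L·hr
F = (AUC_ev/D_ev)/(AUC_iv/D_iv) = (5422.9345/10)/(3950/5) = 542.29345/790 = 0.6864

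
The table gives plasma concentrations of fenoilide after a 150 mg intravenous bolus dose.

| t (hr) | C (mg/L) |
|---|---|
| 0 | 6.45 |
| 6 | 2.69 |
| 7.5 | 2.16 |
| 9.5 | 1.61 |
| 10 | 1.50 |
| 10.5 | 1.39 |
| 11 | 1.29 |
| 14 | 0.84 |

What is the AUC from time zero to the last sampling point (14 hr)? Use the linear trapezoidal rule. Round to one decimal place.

AUC = 40.2 mg/L·hr

Trapezoidal AUC_0→14:
  [0→6]: (6.45+2.69)/2 × 6 = 27.42
  [6→7.5]: (2.69+2.16)/2 × 1.5 = 3.6375
  [7.5→9.5]: (2.16+1.61)/2 × 2 = 3.77
  [9.5→10]: (1.61+1.50)/2 × 0.5 = 0.7775
  [10→10.5]: (1.50+1.39)/2 × 0.5 = 0.7225
  [10.5→11]: (1.39+1.29)/2 × 0.5 = 0.67
  [11→14]: (1.29+0.84)/2 × 3 = 3.195
  Sum = 40.1925 mg/L·hr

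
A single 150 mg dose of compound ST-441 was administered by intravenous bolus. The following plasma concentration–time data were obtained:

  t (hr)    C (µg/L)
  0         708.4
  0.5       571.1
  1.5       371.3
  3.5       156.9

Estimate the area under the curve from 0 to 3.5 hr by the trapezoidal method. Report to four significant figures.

Trapezoidal AUC_0→3.5:
  [0→0.5]: (708.4+571.1)/2 × 0.5 = 319.875
  [0.5→1.5]: (571.1+371.3)/2 × 1 = 471.2
  [1.5→3.5]: (371.3+156.9)/2 × 2 = 528.2
  Sum = 1319.275 µg/L·hr

AUC = 1319 µg/L·hr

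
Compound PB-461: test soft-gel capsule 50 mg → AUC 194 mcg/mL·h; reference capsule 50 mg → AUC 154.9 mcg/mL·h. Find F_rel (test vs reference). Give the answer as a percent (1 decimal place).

F_rel = (AUC_test/D_test) / (AUC_ref/D_ref)
      = (194/50) / (154.9/50)
      = 3.88 / 3.098 = 1.2524 = 125.24%

F_rel = 125.2%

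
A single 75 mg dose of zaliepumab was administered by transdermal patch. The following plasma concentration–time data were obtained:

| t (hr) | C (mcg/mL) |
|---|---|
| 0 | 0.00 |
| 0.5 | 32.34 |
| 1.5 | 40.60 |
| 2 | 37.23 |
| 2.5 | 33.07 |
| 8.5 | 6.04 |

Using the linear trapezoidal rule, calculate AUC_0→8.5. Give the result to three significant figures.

Trapezoidal AUC_0→8.5:
  [0→0.5]: (0.00+32.34)/2 × 0.5 = 8.085
  [0.5→1.5]: (32.34+40.60)/2 × 1 = 36.47
  [1.5→2]: (40.60+37.23)/2 × 0.5 = 19.4575
  [2→2.5]: (37.23+33.07)/2 × 0.5 = 17.575
  [2.5→8.5]: (33.07+6.04)/2 × 6 = 117.33
  Sum = 198.9175 mcg/mL·hr

AUC = 199 mcg/mL·hr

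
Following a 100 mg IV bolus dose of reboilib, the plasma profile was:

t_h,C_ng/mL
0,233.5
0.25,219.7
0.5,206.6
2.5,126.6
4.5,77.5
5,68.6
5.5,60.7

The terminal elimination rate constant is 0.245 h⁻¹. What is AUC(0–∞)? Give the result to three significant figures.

Trapezoidal AUC_0→5.5:
  [0→0.25]: (233.5+219.7)/2 × 0.25 = 56.65
  [0.25→0.5]: (219.7+206.6)/2 × 0.25 = 53.2875
  [0.5→2.5]: (206.6+126.6)/2 × 2 = 333.2
  [2.5→4.5]: (126.6+77.5)/2 × 2 = 204.1
  [4.5→5]: (77.5+68.6)/2 × 0.5 = 36.525
  [5→5.5]: (68.6+60.7)/2 × 0.5 = 32.325
  Sum = 716.0875 ng/mL·h
Extrapolated tail: C_last / k_e = 60.7 / 0.245 = 247.755
AUC_0→∞ = 716.0875 + 247.755 = 963.8425 ng/mL·h

AUC = 964 ng/mL·h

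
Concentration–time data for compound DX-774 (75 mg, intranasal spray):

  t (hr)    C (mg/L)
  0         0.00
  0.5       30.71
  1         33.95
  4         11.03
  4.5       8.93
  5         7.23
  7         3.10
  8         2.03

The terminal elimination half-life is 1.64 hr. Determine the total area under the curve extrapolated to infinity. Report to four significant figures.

Trapezoidal AUC_0→8:
  [0→0.5]: (0.00+30.71)/2 × 0.5 = 7.6775
  [0.5→1]: (30.71+33.95)/2 × 0.5 = 16.165
  [1→4]: (33.95+11.03)/2 × 3 = 67.47
  [4→4.5]: (11.03+8.93)/2 × 0.5 = 4.99
  [4.5→5]: (8.93+7.23)/2 × 0.5 = 4.04
  [5→7]: (7.23+3.10)/2 × 2 = 10.33
  [7→8]: (3.10+2.03)/2 × 1 = 2.565
  Sum = 113.2375 mg/L·hr
k_e = ln2 / t½ = 0.693147 / 1.64 = 0.4227 hr^-1
Extrapolated tail: C_last / k_e = 2.03 / 0.4227 = 4.802
AUC_0→∞ = 113.2375 + 4.802 = 118.0395 mg/L·hr

AUC = 118.0 mg/L·hr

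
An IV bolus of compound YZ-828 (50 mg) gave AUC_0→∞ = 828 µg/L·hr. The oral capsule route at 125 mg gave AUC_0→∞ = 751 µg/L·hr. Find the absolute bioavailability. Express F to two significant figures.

F = (AUC_ev / D_ev) / (AUC_iv / D_iv)
  = (751/125) / (828/50)
  = 6.008 / 16.56 = 0.3628

F = 0.36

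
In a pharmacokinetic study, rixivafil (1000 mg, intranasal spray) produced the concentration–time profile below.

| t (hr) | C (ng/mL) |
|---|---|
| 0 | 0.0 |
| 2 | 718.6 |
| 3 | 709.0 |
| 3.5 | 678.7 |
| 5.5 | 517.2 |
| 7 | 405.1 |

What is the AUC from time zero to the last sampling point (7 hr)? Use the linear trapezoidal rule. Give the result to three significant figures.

AUC = 3670 ng/mL·hr

Trapezoidal AUC_0→7:
  [0→2]: (0.0+718.6)/2 × 2 = 718.6
  [2→3]: (718.6+709.0)/2 × 1 = 713.8
  [3→3.5]: (709.0+678.7)/2 × 0.5 = 346.925
  [3.5→5.5]: (678.7+517.2)/2 × 2 = 1195.9
  [5.5→7]: (517.2+405.1)/2 × 1.5 = 691.725
  Sum = 3666.95 ng/mL·hr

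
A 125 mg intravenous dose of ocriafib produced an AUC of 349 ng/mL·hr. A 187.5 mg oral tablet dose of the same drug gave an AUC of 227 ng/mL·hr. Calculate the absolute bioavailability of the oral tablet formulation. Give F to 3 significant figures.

F = 0.434

F = (AUC_ev / D_ev) / (AUC_iv / D_iv)
  = (227/187.5) / (349/125)
  = 1.21067 / 2.792 = 0.4336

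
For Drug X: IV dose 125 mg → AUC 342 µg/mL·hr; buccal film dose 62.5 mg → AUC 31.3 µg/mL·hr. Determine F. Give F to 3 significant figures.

F = 0.183

F = (AUC_ev / D_ev) / (AUC_iv / D_iv)
  = (31.3/62.5) / (342/125)
  = 0.5008 / 2.736 = 0.1830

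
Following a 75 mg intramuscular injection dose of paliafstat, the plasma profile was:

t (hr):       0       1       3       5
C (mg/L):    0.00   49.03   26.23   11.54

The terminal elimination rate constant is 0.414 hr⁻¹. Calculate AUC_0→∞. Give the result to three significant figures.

AUC = 165 mg/L·hr

Trapezoidal AUC_0→5:
  [0→1]: (0.00+49.03)/2 × 1 = 24.515
  [1→3]: (49.03+26.23)/2 × 2 = 75.26
  [3→5]: (26.23+11.54)/2 × 2 = 37.77
  Sum = 137.545 mg/L·hr
Extrapolated tail: C_last / k_e = 11.54 / 0.414 = 27.874
AUC_0→∞ = 137.545 + 27.874 = 165.419 mg/L·hr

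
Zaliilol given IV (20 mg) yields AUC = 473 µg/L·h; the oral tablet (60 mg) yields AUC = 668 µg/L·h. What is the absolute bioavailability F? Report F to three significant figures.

F = 0.471

F = (AUC_ev / D_ev) / (AUC_iv / D_iv)
  = (668/60) / (473/20)
  = 11.1333 / 23.65 = 0.4708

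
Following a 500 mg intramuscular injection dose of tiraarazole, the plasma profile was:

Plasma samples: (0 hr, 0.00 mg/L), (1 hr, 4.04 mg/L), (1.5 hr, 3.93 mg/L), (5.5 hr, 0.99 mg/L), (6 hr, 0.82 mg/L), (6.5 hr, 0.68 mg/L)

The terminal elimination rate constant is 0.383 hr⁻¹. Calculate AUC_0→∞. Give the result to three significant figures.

Trapezoidal AUC_0→6.5:
  [0→1]: (0.00+4.04)/2 × 1 = 2.02
  [1→1.5]: (4.04+3.93)/2 × 0.5 = 1.9925
  [1.5→5.5]: (3.93+0.99)/2 × 4 = 9.84
  [5.5→6]: (0.99+0.82)/2 × 0.5 = 0.4525
  [6→6.5]: (0.82+0.68)/2 × 0.5 = 0.375
  Sum = 14.68 mg/L·hr
Extrapolated tail: C_last / k_e = 0.68 / 0.383 = 1.775
AUC_0→∞ = 14.68 + 1.775 = 16.455 mg/L·hr

AUC = 16.5 mg/L·hr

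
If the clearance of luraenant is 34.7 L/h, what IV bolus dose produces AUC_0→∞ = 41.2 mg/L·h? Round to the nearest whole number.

Dose_iv = CL × AUC_0→∞
     = 34.7 × 41.2 = 1429.64 mg

Dose = 1430 mg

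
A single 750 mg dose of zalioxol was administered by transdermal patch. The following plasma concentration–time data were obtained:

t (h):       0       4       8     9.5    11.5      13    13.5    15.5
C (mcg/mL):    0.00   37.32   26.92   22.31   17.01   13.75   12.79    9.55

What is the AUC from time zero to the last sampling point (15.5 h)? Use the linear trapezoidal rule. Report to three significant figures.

AUC = 331 mcg/mL·h

Trapezoidal AUC_0→15.5:
  [0→4]: (0.00+37.32)/2 × 4 = 74.64
  [4→8]: (37.32+26.92)/2 × 4 = 128.48
  [8→9.5]: (26.92+22.31)/2 × 1.5 = 36.9225
  [9.5→11.5]: (22.31+17.01)/2 × 2 = 39.32
  [11.5→13]: (17.01+13.75)/2 × 1.5 = 23.07
  [13→13.5]: (13.75+12.79)/2 × 0.5 = 6.635
  [13.5→15.5]: (12.79+9.55)/2 × 2 = 22.34
  Sum = 331.4075 mcg/mL·h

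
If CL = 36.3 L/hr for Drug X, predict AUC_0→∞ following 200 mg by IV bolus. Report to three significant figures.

AUC_0→∞ = Dose_iv / CL
        = 200 / 36.3 = 5.50964 mg/L·hr

AUC = 5.51 mg/L·hr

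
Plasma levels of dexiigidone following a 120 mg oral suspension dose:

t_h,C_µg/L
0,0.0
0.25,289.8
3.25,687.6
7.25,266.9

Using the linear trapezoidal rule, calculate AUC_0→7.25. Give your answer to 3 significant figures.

AUC = 3410 µg/L·h

Trapezoidal AUC_0→7.25:
  [0→0.25]: (0.0+289.8)/2 × 0.25 = 36.225
  [0.25→3.25]: (289.8+687.6)/2 × 3 = 1466.1
  [3.25→7.25]: (687.6+266.9)/2 × 4 = 1909.0
  Sum = 3411.325 µg/L·h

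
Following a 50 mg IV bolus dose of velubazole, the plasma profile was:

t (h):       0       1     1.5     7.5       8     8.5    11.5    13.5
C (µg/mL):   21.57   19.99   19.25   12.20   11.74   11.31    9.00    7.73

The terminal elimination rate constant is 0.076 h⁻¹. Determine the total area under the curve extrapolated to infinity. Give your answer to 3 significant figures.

Trapezoidal AUC_0→13.5:
  [0→1]: (21.57+19.99)/2 × 1 = 20.78
  [1→1.5]: (19.99+19.25)/2 × 0.5 = 9.81
  [1.5→7.5]: (19.25+12.20)/2 × 6 = 94.35
  [7.5→8]: (12.20+11.74)/2 × 0.5 = 5.985
  [8→8.5]: (11.74+11.31)/2 × 0.5 = 5.7625
  [8.5→11.5]: (11.31+9.00)/2 × 3 = 30.465
  [11.5→13.5]: (9.00+7.73)/2 × 2 = 16.73
  Sum = 183.8825 µg/mL·h
Extrapolated tail: C_last / k_e = 7.73 / 0.076 = 101.711
AUC_0→∞ = 183.8825 + 101.711 = 285.5935 µg/mL·h

AUC = 286 µg/mL·h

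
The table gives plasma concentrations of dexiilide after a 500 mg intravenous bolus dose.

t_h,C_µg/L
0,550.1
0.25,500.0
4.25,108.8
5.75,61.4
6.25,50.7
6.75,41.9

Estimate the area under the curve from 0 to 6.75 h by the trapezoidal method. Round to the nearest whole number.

Trapezoidal AUC_0→6.75:
  [0→0.25]: (550.1+500.0)/2 × 0.25 = 131.2625
  [0.25→4.25]: (500.0+108.8)/2 × 4 = 1217.6
  [4.25→5.75]: (108.8+61.4)/2 × 1.5 = 127.65
  [5.75→6.25]: (61.4+50.7)/2 × 0.5 = 28.025
  [6.25→6.75]: (50.7+41.9)/2 × 0.5 = 23.15
  Sum = 1527.6875 µg/L·h

AUC = 1528 µg/L·h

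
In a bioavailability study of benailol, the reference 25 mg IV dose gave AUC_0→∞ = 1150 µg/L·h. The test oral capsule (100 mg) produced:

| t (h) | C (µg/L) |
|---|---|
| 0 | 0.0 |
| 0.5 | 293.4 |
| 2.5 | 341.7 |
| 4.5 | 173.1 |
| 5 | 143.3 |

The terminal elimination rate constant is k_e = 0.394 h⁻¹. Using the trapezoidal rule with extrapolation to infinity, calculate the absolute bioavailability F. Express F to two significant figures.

F = 0.36

Trapezoidal AUC_0→5 (oral capsule):
  [0→0.5]: (0.0+293.4)/2 × 0.5 = 73.35
  [0.5→2.5]: (293.4+341.7)/2 × 2 = 635.1
  [2.5→4.5]: (341.7+173.1)/2 × 2 = 514.8
  [4.5→5]: (173.1+143.3)/2 × 0.5 = 79.1
  Sum = 1302.35 µg/L·h
Tail: C_last/k_e = 143.3/0.394 = 363.706
AUC_0→∞ (oral capsule) = 1302.35 + 363.706 = 1666.056 µg/L·h
F = (AUC_ev/D_ev)/(AUC_iv/D_iv) = (1666.056/100)/(1150/25) = 16.66056/46 = 0.3622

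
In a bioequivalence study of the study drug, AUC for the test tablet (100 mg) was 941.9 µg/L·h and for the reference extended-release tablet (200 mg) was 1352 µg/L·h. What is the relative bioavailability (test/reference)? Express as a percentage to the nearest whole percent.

F_rel = (AUC_test/D_test) / (AUC_ref/D_ref)
      = (941.9/100) / (1352/200)
      = 9.419 / 6.76 = 1.3933 = 139.33%

F_rel = 139%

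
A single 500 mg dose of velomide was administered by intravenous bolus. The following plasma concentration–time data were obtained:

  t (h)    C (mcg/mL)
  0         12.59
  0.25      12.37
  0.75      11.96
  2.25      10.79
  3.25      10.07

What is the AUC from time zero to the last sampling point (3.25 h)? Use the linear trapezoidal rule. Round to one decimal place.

AUC = 36.7 mcg/mL·h

Trapezoidal AUC_0→3.25:
  [0→0.25]: (12.59+12.37)/2 × 0.25 = 3.12
  [0.25→0.75]: (12.37+11.96)/2 × 0.5 = 6.0825
  [0.75→2.25]: (11.96+10.79)/2 × 1.5 = 17.0625
  [2.25→3.25]: (10.79+10.07)/2 × 1 = 10.43
  Sum = 36.695 mcg/mL·h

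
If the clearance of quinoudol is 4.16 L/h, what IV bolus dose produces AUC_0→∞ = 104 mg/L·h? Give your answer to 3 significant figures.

Dose = 433 mg

Dose_iv = CL × AUC_0→∞
     = 4.16 × 104 = 432.64 mg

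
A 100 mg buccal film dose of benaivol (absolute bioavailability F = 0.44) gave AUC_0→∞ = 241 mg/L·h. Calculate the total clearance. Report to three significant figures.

CL = 0.183 L/h

CL = F × Dose / AUC_0→∞
   = 0.44 × 100 / 241 = 0.182573 L/h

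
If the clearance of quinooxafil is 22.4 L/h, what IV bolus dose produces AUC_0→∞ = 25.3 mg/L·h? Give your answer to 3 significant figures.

Dose_iv = CL × AUC_0→∞
     = 22.4 × 25.3 = 566.72 mg

Dose = 567 mg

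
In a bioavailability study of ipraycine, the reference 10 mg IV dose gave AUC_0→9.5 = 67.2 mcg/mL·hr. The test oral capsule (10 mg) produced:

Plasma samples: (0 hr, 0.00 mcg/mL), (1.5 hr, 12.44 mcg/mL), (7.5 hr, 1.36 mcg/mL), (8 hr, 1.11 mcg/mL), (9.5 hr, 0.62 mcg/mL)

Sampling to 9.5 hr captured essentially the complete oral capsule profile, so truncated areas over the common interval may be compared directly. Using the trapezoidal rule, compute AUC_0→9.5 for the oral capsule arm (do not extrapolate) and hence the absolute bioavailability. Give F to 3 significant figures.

F = 0.783

Trapezoidal AUC_0→9.5 (oral capsule):
  [0→1.5]: (0.00+12.44)/2 × 1.5 = 9.33
  [1.5→7.5]: (12.44+1.36)/2 × 6 = 41.4
  [7.5→8]: (1.36+1.11)/2 × 0.5 = 0.6175
  [8→9.5]: (1.11+0.62)/2 × 1.5 = 1.2975
  Sum = 52.645 mcg/mL·hr
F = (AUC_ev/D_ev)/(AUC_iv/D_iv) = (52.645/10)/(67.2/10) = 5.2645/6.72 = 0.7834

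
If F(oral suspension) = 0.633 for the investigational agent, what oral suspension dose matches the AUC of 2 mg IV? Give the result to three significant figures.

D_oral = 3.16 mg

For equal systemic exposure: F × D_ev = D_iv
D_ev = D_iv / F = 2 / 0.633 = 3.15956 mg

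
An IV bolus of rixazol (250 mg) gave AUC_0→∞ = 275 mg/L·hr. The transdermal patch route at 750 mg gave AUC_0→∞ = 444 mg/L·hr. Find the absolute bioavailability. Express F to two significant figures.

F = (AUC_ev / D_ev) / (AUC_iv / D_iv)
  = (444/750) / (275/250)
  = 0.592 / 1.1 = 0.5382

F = 0.54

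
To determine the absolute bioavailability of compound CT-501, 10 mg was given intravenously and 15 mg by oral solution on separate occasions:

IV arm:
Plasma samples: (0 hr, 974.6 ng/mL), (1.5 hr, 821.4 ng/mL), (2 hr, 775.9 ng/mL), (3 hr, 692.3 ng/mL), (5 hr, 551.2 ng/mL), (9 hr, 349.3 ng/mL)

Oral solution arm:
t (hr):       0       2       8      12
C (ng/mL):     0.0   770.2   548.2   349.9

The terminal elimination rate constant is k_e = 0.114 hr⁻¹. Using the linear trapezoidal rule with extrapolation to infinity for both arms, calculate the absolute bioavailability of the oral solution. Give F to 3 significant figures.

Trapezoidal AUC_0→9 (IV):
  [0→1.5]: (974.6+821.4)/2 × 1.5 = 1347.0
  [1.5→2]: (821.4+775.9)/2 × 0.5 = 399.325
  [2→3]: (775.9+692.3)/2 × 1 = 734.1
  [3→5]: (692.3+551.2)/2 × 2 = 1243.5
  [5→9]: (551.2+349.3)/2 × 4 = 1801.0
  Sum = 5524.925 ng/mL·hr
IV tail: 349.3/0.114 = 3064.035; AUC_iv,0→∞ = 5524.925 + 3064.035 = 8588.96 ng/mL·hr
Trapezoidal AUC_0→12 (oral solution):
  [0→2]: (0.0+770.2)/2 × 2 = 770.2
  [2→8]: (770.2+548.2)/2 × 6 = 3955.2
  [8→12]: (548.2+349.9)/2 × 4 = 1796.2
  Sum = 6521.6 ng/mL·hr
oral solution tail: 349.9/0.114 = 3069.298; AUC_ev,0→∞ = 6521.6 + 3069.298 = 9590.898 ng/mL·hr
F = (AUC_ev/D_ev)/(AUC_iv/D_iv) = (9590.898/15)/(8588.96/10) = 639.3932/858.896 = 0.7444

F = 0.744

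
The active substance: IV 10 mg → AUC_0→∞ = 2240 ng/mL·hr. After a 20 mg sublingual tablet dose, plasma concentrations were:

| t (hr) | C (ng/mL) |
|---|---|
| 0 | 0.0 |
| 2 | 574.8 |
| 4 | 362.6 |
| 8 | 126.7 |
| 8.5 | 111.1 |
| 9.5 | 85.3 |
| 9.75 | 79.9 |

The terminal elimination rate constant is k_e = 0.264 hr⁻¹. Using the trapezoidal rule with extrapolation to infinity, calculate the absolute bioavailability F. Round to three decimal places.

F = 0.663

Trapezoidal AUC_0→9.75 (sublingual tablet):
  [0→2]: (0.0+574.8)/2 × 2 = 574.8
  [2→4]: (574.8+362.6)/2 × 2 = 937.4
  [4→8]: (362.6+126.7)/2 × 4 = 978.6
  [8→8.5]: (126.7+111.1)/2 × 0.5 = 59.45
  [8.5→9.5]: (111.1+85.3)/2 × 1 = 98.2
  [9.5→9.75]: (85.3+79.9)/2 × 0.25 = 20.65
  Sum = 2669.1 ng/mL·hr
Tail: C_last/k_e = 79.9/0.264 = 302.652
AUC_0→∞ (sublingual tablet) = 2669.1 + 302.652 = 2971.752 ng/mL·hr
F = (AUC_ev/D_ev)/(AUC_iv/D_iv) = (2971.752/20)/(2240/10) = 148.5876/224 = 0.6633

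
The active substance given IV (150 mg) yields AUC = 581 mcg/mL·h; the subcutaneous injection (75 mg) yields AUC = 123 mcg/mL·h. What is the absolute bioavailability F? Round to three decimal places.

F = 0.423

F = (AUC_ev / D_ev) / (AUC_iv / D_iv)
  = (123/75) / (581/150)
  = 1.64 / 3.87333 = 0.4234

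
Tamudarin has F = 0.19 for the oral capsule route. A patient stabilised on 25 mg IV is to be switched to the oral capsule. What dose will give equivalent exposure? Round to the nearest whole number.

D_oral = 132 mg

For equal systemic exposure: F × D_ev = D_iv
D_ev = D_iv / F = 25 / 0.19 = 131.579 mg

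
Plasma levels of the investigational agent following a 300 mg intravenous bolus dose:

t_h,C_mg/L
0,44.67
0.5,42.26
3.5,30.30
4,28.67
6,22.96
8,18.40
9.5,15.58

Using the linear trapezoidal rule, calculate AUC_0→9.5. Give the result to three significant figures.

AUC = 264 mg/L·h

Trapezoidal AUC_0→9.5:
  [0→0.5]: (44.67+42.26)/2 × 0.5 = 21.7325
  [0.5→3.5]: (42.26+30.30)/2 × 3 = 108.84
  [3.5→4]: (30.30+28.67)/2 × 0.5 = 14.7425
  [4→6]: (28.67+22.96)/2 × 2 = 51.63
  [6→8]: (22.96+18.40)/2 × 2 = 41.36
  [8→9.5]: (18.40+15.58)/2 × 1.5 = 25.485
  Sum = 263.79 mg/L·h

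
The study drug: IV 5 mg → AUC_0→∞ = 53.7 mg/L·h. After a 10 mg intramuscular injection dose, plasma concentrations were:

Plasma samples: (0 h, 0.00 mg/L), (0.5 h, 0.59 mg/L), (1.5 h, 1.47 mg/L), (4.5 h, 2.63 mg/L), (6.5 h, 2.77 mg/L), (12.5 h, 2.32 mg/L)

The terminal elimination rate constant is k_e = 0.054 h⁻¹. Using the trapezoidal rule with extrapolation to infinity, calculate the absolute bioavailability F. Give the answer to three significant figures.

F = 0.661

Trapezoidal AUC_0→12.5 (intramuscular injection):
  [0→0.5]: (0.00+0.59)/2 × 0.5 = 0.1475
  [0.5→1.5]: (0.59+1.47)/2 × 1 = 1.03
  [1.5→4.5]: (1.47+2.63)/2 × 3 = 6.15
  [4.5→6.5]: (2.63+2.77)/2 × 2 = 5.4
  [6.5→12.5]: (2.77+2.32)/2 × 6 = 15.27
  Sum = 27.9975 mg/L·h
Tail: C_last/k_e = 2.32/0.054 = 42.963
AUC_0→∞ (intramuscular injection) = 27.9975 + 42.963 = 70.9605 mg/L·h
F = (AUC_ev/D_ev)/(AUC_iv/D_iv) = (70.9605/10)/(53.7/5) = 7.09605/10.74 = 0.6607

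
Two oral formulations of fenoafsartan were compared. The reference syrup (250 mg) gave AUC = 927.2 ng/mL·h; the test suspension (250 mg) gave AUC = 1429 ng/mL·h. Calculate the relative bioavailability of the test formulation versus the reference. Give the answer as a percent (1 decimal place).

F_rel = (AUC_test/D_test) / (AUC_ref/D_ref)
      = (1429/250) / (927.2/250)
      = 5.716 / 3.7088 = 1.5412 = 154.12%

F_rel = 154.1%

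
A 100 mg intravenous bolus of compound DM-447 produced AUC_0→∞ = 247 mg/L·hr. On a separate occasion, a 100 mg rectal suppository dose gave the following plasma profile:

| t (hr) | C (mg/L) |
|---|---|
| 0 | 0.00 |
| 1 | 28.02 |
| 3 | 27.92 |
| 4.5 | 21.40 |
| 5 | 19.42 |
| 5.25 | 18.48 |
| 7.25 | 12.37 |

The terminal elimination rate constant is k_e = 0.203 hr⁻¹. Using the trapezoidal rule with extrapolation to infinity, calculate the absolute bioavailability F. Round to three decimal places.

F = 0.865

Trapezoidal AUC_0→7.25 (rectal suppository):
  [0→1]: (0.00+28.02)/2 × 1 = 14.01
  [1→3]: (28.02+27.92)/2 × 2 = 55.94
  [3→4.5]: (27.92+21.40)/2 × 1.5 = 36.99
  [4.5→5]: (21.40+19.42)/2 × 0.5 = 10.205
  [5→5.25]: (19.42+18.48)/2 × 0.25 = 4.7375
  [5.25→7.25]: (18.48+12.37)/2 × 2 = 30.85
  Sum = 152.7325 mg/L·hr
Tail: C_last/k_e = 12.37/0.203 = 60.936
AUC_0→∞ (rectal suppository) = 152.7325 + 60.936 = 213.6685 mg/L·hr
F = (AUC_ev/D_ev)/(AUC_iv/D_iv) = (213.6685/100)/(247/100) = 2.136685/2.47 = 0.8651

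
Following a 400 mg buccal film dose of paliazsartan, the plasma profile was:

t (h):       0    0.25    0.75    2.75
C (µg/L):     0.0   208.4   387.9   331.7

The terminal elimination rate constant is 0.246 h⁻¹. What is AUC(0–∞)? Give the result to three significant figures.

AUC = 2240 µg/L·h

Trapezoidal AUC_0→2.75:
  [0→0.25]: (0.0+208.4)/2 × 0.25 = 26.05
  [0.25→0.75]: (208.4+387.9)/2 × 0.5 = 149.075
  [0.75→2.75]: (387.9+331.7)/2 × 2 = 719.6
  Sum = 894.725 µg/L·h
Extrapolated tail: C_last / k_e = 331.7 / 0.246 = 1348.374
AUC_0→∞ = 894.725 + 1348.374 = 2243.099 µg/L·h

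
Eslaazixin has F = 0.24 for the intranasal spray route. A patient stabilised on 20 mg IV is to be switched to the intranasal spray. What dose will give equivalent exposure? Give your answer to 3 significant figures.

For equal systemic exposure: F × D_ev = D_iv
D_ev = D_iv / F = 20 / 0.24 = 83.3333 mg

D_intranasal = 83.3 mg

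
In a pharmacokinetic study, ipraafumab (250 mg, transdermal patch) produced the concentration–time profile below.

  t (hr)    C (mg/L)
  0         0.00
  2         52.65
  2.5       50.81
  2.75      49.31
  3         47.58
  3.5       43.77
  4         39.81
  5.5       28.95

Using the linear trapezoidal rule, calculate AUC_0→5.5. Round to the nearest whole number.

AUC = 198 mg/L·hr

Trapezoidal AUC_0→5.5:
  [0→2]: (0.00+52.65)/2 × 2 = 52.65
  [2→2.5]: (52.65+50.81)/2 × 0.5 = 25.865
  [2.5→2.75]: (50.81+49.31)/2 × 0.25 = 12.515
  [2.75→3]: (49.31+47.58)/2 × 0.25 = 12.11125
  [3→3.5]: (47.58+43.77)/2 × 0.5 = 22.8375
  [3.5→4]: (43.77+39.81)/2 × 0.5 = 20.895
  [4→5.5]: (39.81+28.95)/2 × 1.5 = 51.57
  Sum = 198.44375 mg/L·hr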